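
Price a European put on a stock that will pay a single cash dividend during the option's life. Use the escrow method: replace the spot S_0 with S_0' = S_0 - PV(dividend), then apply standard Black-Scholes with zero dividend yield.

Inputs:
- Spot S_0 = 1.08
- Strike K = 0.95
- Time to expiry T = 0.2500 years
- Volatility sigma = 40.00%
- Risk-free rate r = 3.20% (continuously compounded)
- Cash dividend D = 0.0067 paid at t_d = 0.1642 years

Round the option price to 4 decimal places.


PV(D) = D * exp(-r * t_d) = 0.0067 * 0.99475938 = 0.00666489
S_0' = S_0 - PV(D) = 1.0800 - 0.00666489 = 1.07333511
d1 = (ln(S_0'/K) + (r + sigma^2/2)*T) / (sigma*sqrt(T)) = 0.75032011
d2 = d1 - sigma*sqrt(T) = 0.55032011
exp(-rT) = 0.99203191
N(-d1) = 0.22653097; N(-d2) = 0.29104992
P = K * exp(-rT) * N(-d2) - S_0' * N(-d1) = 0.9500 * 0.99203191 * 0.29104992 - 1.07333511 * 0.22653097 = 0.0312

Answer: Price = 0.0312


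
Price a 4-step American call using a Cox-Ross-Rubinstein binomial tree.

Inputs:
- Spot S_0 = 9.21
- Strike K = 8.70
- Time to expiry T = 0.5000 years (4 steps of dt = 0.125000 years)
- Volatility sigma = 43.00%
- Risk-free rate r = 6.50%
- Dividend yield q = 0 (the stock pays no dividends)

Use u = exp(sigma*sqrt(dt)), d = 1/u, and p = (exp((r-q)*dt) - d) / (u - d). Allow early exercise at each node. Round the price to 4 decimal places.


Answer: Price = V(0,0) = 1.5135

Derivation:
dt = T/N = 0.125000
u = exp(sigma*sqrt(dt)) = 1.164193; d = 1/u = 0.858964
p = (exp((r-q)*dt) - d) / (u - d) = 0.488794
Discount per step: exp(-r*dt) = 0.991908
Stock lattice S(k, i) with i counting down-moves:
  k=0: S(0,0) = 9.2100
  k=1: S(1,0) = 10.7222; S(1,1) = 7.9111
  k=2: S(2,0) = 12.4827; S(2,1) = 9.2100; S(2,2) = 6.7953
  k=3: S(3,0) = 14.5323; S(3,1) = 10.7222; S(3,2) = 7.9111; S(3,3) = 5.8369
  k=4: S(4,0) = 16.9184; S(4,1) = 12.4827; S(4,2) = 9.2100; S(4,3) = 6.7953; S(4,4) = 5.0137
Terminal payoffs V(N, i) = max(S_T - K, 0):
  V(4,0) = 8.218398; V(4,1) = 3.782726; V(4,2) = 0.510000; V(4,3) = 0.000000; V(4,4) = 0.000000
Backward induction: V(k, i) = exp(-r*dt) * [p * V(k+1, i) + (1-p) * V(k+1, i+1)]; then take max(V_cont, immediate exercise) for American.
  V(3,0) = exp(-r*dt) * [p*8.218398 + (1-p)*3.782726] = 5.902701; exercise = 5.832300; V(3,0) = max -> 5.902701
  V(3,1) = exp(-r*dt) * [p*3.782726 + (1-p)*0.510000] = 2.092617; exercise = 2.022216; V(3,1) = max -> 2.092617
  V(3,2) = exp(-r*dt) * [p*0.510000 + (1-p)*0.000000] = 0.247268; exercise = 0.000000; V(3,2) = max -> 0.247268
  V(3,3) = exp(-r*dt) * [p*0.000000 + (1-p)*0.000000] = 0.000000; exercise = 0.000000; V(3,3) = max -> 0.000000
  V(2,0) = exp(-r*dt) * [p*5.902701 + (1-p)*2.092617] = 3.922958; exercise = 3.782726; V(2,0) = max -> 3.922958
  V(2,1) = exp(-r*dt) * [p*2.092617 + (1-p)*0.247268] = 1.139963; exercise = 0.510000; V(2,1) = max -> 1.139963
  V(2,2) = exp(-r*dt) * [p*0.247268 + (1-p)*0.000000] = 0.119885; exercise = 0.000000; V(2,2) = max -> 0.119885
  V(1,0) = exp(-r*dt) * [p*3.922958 + (1-p)*1.139963] = 2.480042; exercise = 2.022216; V(1,0) = max -> 2.480042
  V(1,1) = exp(-r*dt) * [p*1.139963 + (1-p)*0.119885] = 0.613488; exercise = 0.000000; V(1,1) = max -> 0.613488
  V(0,0) = exp(-r*dt) * [p*2.480042 + (1-p)*0.613488] = 1.513501; exercise = 0.510000; V(0,0) = max -> 1.513501


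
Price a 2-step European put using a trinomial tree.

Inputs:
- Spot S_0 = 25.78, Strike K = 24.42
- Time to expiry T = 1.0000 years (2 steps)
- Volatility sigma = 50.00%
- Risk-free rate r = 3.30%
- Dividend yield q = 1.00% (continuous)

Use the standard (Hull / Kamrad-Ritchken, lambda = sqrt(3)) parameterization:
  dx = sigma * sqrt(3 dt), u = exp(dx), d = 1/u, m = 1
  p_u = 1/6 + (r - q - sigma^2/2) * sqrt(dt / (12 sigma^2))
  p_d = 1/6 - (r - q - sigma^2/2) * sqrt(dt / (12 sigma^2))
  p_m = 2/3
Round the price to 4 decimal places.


Answer: Price = V(0,0) = 3.5142

Derivation:
dt = T/N = 0.500000; dx = sigma*sqrt(3*dt) = 0.612372
u = exp(dx) = 1.844803; d = 1/u = 0.542063
p_u = 0.125025, p_m = 0.666667, p_d = 0.208308
Discount per step: exp(-r*dt) = 0.983635
Stock lattice S(k, j) with j the centered position index:
  k=0: S(0,+0) = 25.7800
  k=1: S(1,-1) = 13.9744; S(1,+0) = 25.7800; S(1,+1) = 47.5590
  k=2: S(2,-2) = 7.5750; S(2,-1) = 13.9744; S(2,+0) = 25.7800; S(2,+1) = 47.5590; S(2,+2) = 87.7370
Terminal payoffs V(N, j) = max(K - S_T, 0):
  V(2,-2) = 16.844994; V(2,-1) = 10.445607; V(2,+0) = 0.000000; V(2,+1) = 0.000000; V(2,+2) = 0.000000
Backward induction: V(k, j) = exp(-r*dt) * [p_u * V(k+1, j+1) + p_m * V(k+1, j) + p_d * V(k+1, j-1)]
  V(1,-1) = exp(-r*dt) * [p_u*0.000000 + p_m*10.445607 + p_d*16.844994] = 10.301304
  V(1,+0) = exp(-r*dt) * [p_u*0.000000 + p_m*0.000000 + p_d*10.445607] = 2.140296
  V(1,+1) = exp(-r*dt) * [p_u*0.000000 + p_m*0.000000 + p_d*0.000000] = 0.000000
  V(0,+0) = exp(-r*dt) * [p_u*0.000000 + p_m*2.140296 + p_d*10.301304] = 3.514242


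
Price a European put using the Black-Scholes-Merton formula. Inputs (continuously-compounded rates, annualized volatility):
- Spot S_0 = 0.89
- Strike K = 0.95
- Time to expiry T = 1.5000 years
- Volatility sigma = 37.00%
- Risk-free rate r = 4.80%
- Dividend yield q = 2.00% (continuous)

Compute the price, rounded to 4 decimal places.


d1 = (ln(S/K) + (r - q + 0.5*sigma^2) * T) / (sigma * sqrt(T)) = 0.17529184
d2 = d1 - sigma * sqrt(T) = -0.27786377
exp(-rT) = 0.93053090; exp(-qT) = 0.97044553
P = K * exp(-rT) * N(-d2) - S_0 * exp(-qT) * N(-d1)
N(-d1) = 0.43042516; N(-d2) = 0.60944153
P = 0.9500 * 0.93053090 * 0.60944153 - 0.8900 * 0.97044553 * 0.43042516 = 0.1670

Answer: Price = 0.1670


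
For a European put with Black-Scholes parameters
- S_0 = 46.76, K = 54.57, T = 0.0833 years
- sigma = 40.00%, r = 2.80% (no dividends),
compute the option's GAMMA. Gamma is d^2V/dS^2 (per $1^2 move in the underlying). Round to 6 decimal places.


Answer: Gamma = 0.033414

Derivation:
d1 = -1.2599703597; d2 = -1.3754173173
phi(d1) = 0.1803778995; exp(-qT) = 1.0000000000; exp(-rT) = 0.9976703179
Gamma = exp(-qT) * phi(d1) / (S * sigma * sqrt(T)) = 1.0000000000 * 0.1803778995 / (46.7600 * 0.4000 * 0.2886173938) = 0.033414


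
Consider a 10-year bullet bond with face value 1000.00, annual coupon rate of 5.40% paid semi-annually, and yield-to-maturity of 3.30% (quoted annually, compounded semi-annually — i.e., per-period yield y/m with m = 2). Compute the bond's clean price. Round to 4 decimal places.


Coupon per period c = face * coupon_rate / m = 27.000000
Periods per year m = 2; per-period yield y/m = 0.016500
Number of cashflows N = 20
Cashflows (t years, CF_t, discount factor 1/(1+y/m)^(m*t), PV):
  t = 0.5000: CF_t = 27.000000, DF = 0.983768, PV = 26.561731
  t = 1.0000: CF_t = 27.000000, DF = 0.967799, PV = 26.130577
  t = 1.5000: CF_t = 27.000000, DF = 0.952090, PV = 25.706421
  t = 2.0000: CF_t = 27.000000, DF = 0.936635, PV = 25.289150
  t = 2.5000: CF_t = 27.000000, DF = 0.921432, PV = 24.878652
  t = 3.0000: CF_t = 27.000000, DF = 0.906475, PV = 24.474818
  t = 3.5000: CF_t = 27.000000, DF = 0.891761, PV = 24.077538
  t = 4.0000: CF_t = 27.000000, DF = 0.877285, PV = 23.686708
  t = 4.5000: CF_t = 27.000000, DF = 0.863045, PV = 23.302221
  t = 5.0000: CF_t = 27.000000, DF = 0.849036, PV = 22.923975
  t = 5.5000: CF_t = 27.000000, DF = 0.835254, PV = 22.551870
  t = 6.0000: CF_t = 27.000000, DF = 0.821696, PV = 22.185804
  t = 6.5000: CF_t = 27.000000, DF = 0.808359, PV = 21.825680
  t = 7.0000: CF_t = 27.000000, DF = 0.795237, PV = 21.471402
  t = 7.5000: CF_t = 27.000000, DF = 0.782329, PV = 21.122875
  t = 8.0000: CF_t = 27.000000, DF = 0.769630, PV = 20.780004
  t = 8.5000: CF_t = 27.000000, DF = 0.757137, PV = 20.442700
  t = 9.0000: CF_t = 27.000000, DF = 0.744847, PV = 20.110871
  t = 9.5000: CF_t = 27.000000, DF = 0.732757, PV = 19.784428
  t = 10.0000: CF_t = 1027.000000, DF = 0.720862, PV = 740.325629
Price P = sum_t PV_t = 1177.633053

Answer: Price = 1177.6331


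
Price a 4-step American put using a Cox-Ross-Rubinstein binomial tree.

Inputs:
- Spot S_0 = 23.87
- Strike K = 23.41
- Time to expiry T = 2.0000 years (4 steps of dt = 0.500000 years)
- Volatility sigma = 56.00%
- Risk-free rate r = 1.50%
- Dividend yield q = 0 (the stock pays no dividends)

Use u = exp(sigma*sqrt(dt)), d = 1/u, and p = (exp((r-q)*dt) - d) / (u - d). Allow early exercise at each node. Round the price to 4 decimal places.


dt = T/N = 0.500000
u = exp(sigma*sqrt(dt)) = 1.485839; d = 1/u = 0.673020
p = (exp((r-q)*dt) - d) / (u - d) = 0.411540
Discount per step: exp(-r*dt) = 0.992528
Stock lattice S(k, i) with i counting down-moves:
  k=0: S(0,0) = 23.8700
  k=1: S(1,0) = 35.4670; S(1,1) = 16.0650
  k=2: S(2,0) = 52.6982; S(2,1) = 23.8700; S(2,2) = 10.8121
  k=3: S(3,0) = 78.3011; S(3,1) = 35.4670; S(3,2) = 16.0650; S(3,3) = 7.2767
  k=4: S(4,0) = 116.3429; S(4,1) = 52.6982; S(4,2) = 23.8700; S(4,3) = 10.8121; S(4,4) = 4.8974
Terminal payoffs V(N, i) = max(K - S_T, 0):
  V(4,0) = 0.000000; V(4,1) = 0.000000; V(4,2) = 0.000000; V(4,3) = 12.597933; V(4,4) = 18.512606
Backward induction: V(k, i) = exp(-r*dt) * [p * V(k+1, i) + (1-p) * V(k+1, i+1)]; then take max(V_cont, immediate exercise) for American.
  V(3,0) = exp(-r*dt) * [p*0.000000 + (1-p)*0.000000] = 0.000000; exercise = 0.000000; V(3,0) = max -> 0.000000
  V(3,1) = exp(-r*dt) * [p*0.000000 + (1-p)*0.000000] = 0.000000; exercise = 0.000000; V(3,1) = max -> 0.000000
  V(3,2) = exp(-r*dt) * [p*0.000000 + (1-p)*12.597933] = 7.357981; exercise = 7.345006; V(3,2) = max -> 7.357981
  V(3,3) = exp(-r*dt) * [p*12.597933 + (1-p)*18.512606] = 15.958341; exercise = 16.133259; V(3,3) = max -> 16.133259
  V(2,0) = exp(-r*dt) * [p*0.000000 + (1-p)*0.000000] = 0.000000; exercise = 0.000000; V(2,0) = max -> 0.000000
  V(2,1) = exp(-r*dt) * [p*0.000000 + (1-p)*7.357981] = 4.297522; exercise = 0.000000; V(2,1) = max -> 4.297522
  V(2,2) = exp(-r*dt) * [p*7.357981 + (1-p)*16.133259] = 12.428315; exercise = 12.597933; V(2,2) = max -> 12.597933
  V(1,0) = exp(-r*dt) * [p*0.000000 + (1-p)*4.297522] = 2.510022; exercise = 0.000000; V(1,0) = max -> 2.510022
  V(1,1) = exp(-r*dt) * [p*4.297522 + (1-p)*12.597933] = 9.113371; exercise = 7.345006; V(1,1) = max -> 9.113371
  V(0,0) = exp(-r*dt) * [p*2.510022 + (1-p)*9.113371] = 6.348036; exercise = 0.000000; V(0,0) = max -> 6.348036

Answer: Price = V(0,0) = 6.3480


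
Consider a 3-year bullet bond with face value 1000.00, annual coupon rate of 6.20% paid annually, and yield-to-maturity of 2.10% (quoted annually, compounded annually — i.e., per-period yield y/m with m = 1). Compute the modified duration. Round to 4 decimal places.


Coupon per period c = face * coupon_rate / m = 62.000000
Periods per year m = 1; per-period yield y/m = 0.021000
Number of cashflows N = 3
Cashflows (t years, CF_t, discount factor 1/(1+y/m)^(m*t), PV):
  t = 1.0000: CF_t = 62.000000, DF = 0.979432, PV = 60.724780
  t = 2.0000: CF_t = 62.000000, DF = 0.959287, PV = 59.475788
  t = 3.0000: CF_t = 1062.000000, DF = 0.939556, PV = 997.808710
Price P = sum_t PV_t = 1118.009277
First compute Macaulay numerator sum_t t * PV_t:
  t * PV_t at t = 1.0000: 60.724780
  t * PV_t at t = 2.0000: 118.951576
  t * PV_t at t = 3.0000: 2993.426129
Macaulay duration D = 3173.102485 / 1118.009277 = 2.838172
Modified duration = D / (1 + y/m) = 2.838172 / (1 + 0.021000) = 2.779796

Answer: Modified duration = 2.7798


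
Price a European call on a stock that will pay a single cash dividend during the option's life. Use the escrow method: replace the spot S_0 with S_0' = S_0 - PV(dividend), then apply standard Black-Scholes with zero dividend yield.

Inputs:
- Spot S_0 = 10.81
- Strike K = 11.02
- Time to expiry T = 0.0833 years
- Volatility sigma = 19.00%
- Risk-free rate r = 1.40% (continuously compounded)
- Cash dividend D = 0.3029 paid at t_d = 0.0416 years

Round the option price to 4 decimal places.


PV(D) = D * exp(-r * t_d) = 0.3029 * 0.99941777 = 0.30272364
S_0' = S_0 - PV(D) = 10.8100 - 0.30272364 = 10.50727636
d1 = (ln(S_0'/K) + (r + sigma^2/2)*T) / (sigma*sqrt(T)) = -0.82013577
d2 = d1 - sigma*sqrt(T) = -0.87497307
exp(-rT) = 0.99883448
N(d1) = 0.20606936; N(d2) = 0.19079428
C = S_0' * N(d1) - K * exp(-rT) * N(d2) = 10.50727636 * 0.20606936 - 11.0200 * 0.99883448 * 0.19079428 = 0.0651

Answer: Price = 0.0651


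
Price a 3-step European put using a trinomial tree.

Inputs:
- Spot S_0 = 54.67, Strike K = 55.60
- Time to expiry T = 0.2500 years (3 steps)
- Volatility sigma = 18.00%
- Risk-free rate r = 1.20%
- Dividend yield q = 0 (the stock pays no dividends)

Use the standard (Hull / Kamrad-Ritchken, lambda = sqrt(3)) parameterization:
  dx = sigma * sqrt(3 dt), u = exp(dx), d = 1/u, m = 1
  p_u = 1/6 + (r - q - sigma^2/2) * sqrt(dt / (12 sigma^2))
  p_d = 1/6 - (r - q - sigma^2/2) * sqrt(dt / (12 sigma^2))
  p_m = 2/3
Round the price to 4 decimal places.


Answer: Price = V(0,0) = 2.3493

Derivation:
dt = T/N = 0.083333; dx = sigma*sqrt(3*dt) = 0.090000
u = exp(dx) = 1.094174; d = 1/u = 0.913931
p_u = 0.164722, p_m = 0.666667, p_d = 0.168611
Discount per step: exp(-r*dt) = 0.999000
Stock lattice S(k, j) with j the centered position index:
  k=0: S(0,+0) = 54.6700
  k=1: S(1,-1) = 49.9646; S(1,+0) = 54.6700; S(1,+1) = 59.8185
  k=2: S(2,-2) = 45.6642; S(2,-1) = 49.9646; S(2,+0) = 54.6700; S(2,+1) = 59.8185; S(2,+2) = 65.4519
  k=3: S(3,-3) = 41.7340; S(3,-2) = 45.6642; S(3,-1) = 49.9646; S(3,+0) = 54.6700; S(3,+1) = 59.8185; S(3,+2) = 65.4519; S(3,+3) = 71.6158
Terminal payoffs V(N, j) = max(K - S_T, 0):
  V(3,-3) = 13.866043; V(3,-2) = 9.935778; V(3,-1) = 5.635382; V(3,+0) = 0.930000; V(3,+1) = 0.000000; V(3,+2) = 0.000000; V(3,+3) = 0.000000
Backward induction: V(k, j) = exp(-r*dt) * [p_u * V(k+1, j+1) + p_m * V(k+1, j) + p_d * V(k+1, j-1)]
  V(2,-2) = exp(-r*dt) * [p_u*5.635382 + p_m*9.935778 + p_d*13.866043] = 9.880208
  V(2,-1) = exp(-r*dt) * [p_u*0.930000 + p_m*5.635382 + p_d*9.935778] = 5.579813
  V(2,+0) = exp(-r*dt) * [p_u*0.000000 + p_m*0.930000 + p_d*5.635382] = 1.568619
  V(2,+1) = exp(-r*dt) * [p_u*0.000000 + p_m*0.000000 + p_d*0.930000] = 0.156652
  V(2,+2) = exp(-r*dt) * [p_u*0.000000 + p_m*0.000000 + p_d*0.000000] = 0.000000
  V(1,-1) = exp(-r*dt) * [p_u*1.568619 + p_m*5.579813 + p_d*9.880208] = 5.638533
  V(1,+0) = exp(-r*dt) * [p_u*0.156652 + p_m*1.568619 + p_d*5.579813] = 2.010357
  V(1,+1) = exp(-r*dt) * [p_u*0.000000 + p_m*0.156652 + p_d*1.568619] = 0.368552
  V(0,+0) = exp(-r*dt) * [p_u*0.368552 + p_m*2.010357 + p_d*5.638533] = 2.349315


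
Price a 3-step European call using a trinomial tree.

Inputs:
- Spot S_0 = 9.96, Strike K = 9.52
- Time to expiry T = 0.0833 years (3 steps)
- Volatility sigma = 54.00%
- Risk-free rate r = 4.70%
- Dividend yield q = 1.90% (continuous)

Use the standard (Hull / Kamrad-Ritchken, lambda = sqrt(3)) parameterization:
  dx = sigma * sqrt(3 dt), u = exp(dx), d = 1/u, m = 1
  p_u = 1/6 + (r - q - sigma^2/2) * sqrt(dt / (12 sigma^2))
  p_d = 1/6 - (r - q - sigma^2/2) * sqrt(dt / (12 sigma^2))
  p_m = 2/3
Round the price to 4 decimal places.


Answer: Price = V(0,0) = 0.8680

Derivation:
dt = T/N = 0.027767; dx = sigma*sqrt(3*dt) = 0.155853
u = exp(dx) = 1.168655; d = 1/u = 0.855685
p_u = 0.156173, p_m = 0.666667, p_d = 0.177160
Discount per step: exp(-r*dt) = 0.998696
Stock lattice S(k, j) with j the centered position index:
  k=0: S(0,+0) = 9.9600
  k=1: S(1,-1) = 8.5226; S(1,+0) = 9.9600; S(1,+1) = 11.6398
  k=2: S(2,-2) = 7.2927; S(2,-1) = 8.5226; S(2,+0) = 9.9600; S(2,+1) = 11.6398; S(2,+2) = 13.6029
  k=3: S(3,-3) = 6.2402; S(3,-2) = 7.2927; S(3,-1) = 8.5226; S(3,+0) = 9.9600; S(3,+1) = 11.6398; S(3,+2) = 13.6029; S(3,+3) = 15.8971
Terminal payoffs V(N, j) = max(S_T - K, 0):
  V(3,-3) = 0.000000; V(3,-2) = 0.000000; V(3,-1) = 0.000000; V(3,+0) = 0.440000; V(3,+1) = 2.119802; V(3,+2) = 4.082912; V(3,+3) = 6.377109
Backward induction: V(k, j) = exp(-r*dt) * [p_u * V(k+1, j+1) + p_m * V(k+1, j) + p_d * V(k+1, j-1)]
  V(2,-2) = exp(-r*dt) * [p_u*0.000000 + p_m*0.000000 + p_d*0.000000] = 0.000000
  V(2,-1) = exp(-r*dt) * [p_u*0.440000 + p_m*0.000000 + p_d*0.000000] = 0.068627
  V(2,+0) = exp(-r*dt) * [p_u*2.119802 + p_m*0.440000 + p_d*0.000000] = 0.623575
  V(2,+1) = exp(-r*dt) * [p_u*4.082912 + p_m*2.119802 + p_d*0.440000] = 2.126017
  V(2,+2) = exp(-r*dt) * [p_u*6.377109 + p_m*4.082912 + p_d*2.119802] = 4.088080
  V(1,-1) = exp(-r*dt) * [p_u*0.623575 + p_m*0.068627 + p_d*0.000000] = 0.142950
  V(1,+0) = exp(-r*dt) * [p_u*2.126017 + p_m*0.623575 + p_d*0.068627] = 0.758910
  V(1,+1) = exp(-r*dt) * [p_u*4.088080 + p_m*2.126017 + p_d*0.623575] = 2.163440
  V(0,+0) = exp(-r*dt) * [p_u*2.163440 + p_m*0.758910 + p_d*0.142950] = 0.868003


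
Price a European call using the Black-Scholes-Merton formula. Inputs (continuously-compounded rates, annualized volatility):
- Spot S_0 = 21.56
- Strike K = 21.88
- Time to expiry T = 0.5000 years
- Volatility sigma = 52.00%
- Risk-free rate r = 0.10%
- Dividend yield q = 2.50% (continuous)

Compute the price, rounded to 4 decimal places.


Answer: Price = 2.8677

Derivation:
d1 = (ln(S/K) + (r - q + 0.5*sigma^2) * T) / (sigma * sqrt(T)) = 0.11114296
d2 = d1 - sigma * sqrt(T) = -0.25655257
exp(-rT) = 0.99950012; exp(-qT) = 0.98757780
C = S_0 * exp(-qT) * N(d1) - K * exp(-rT) * N(d2)
N(d1) = 0.54424851; N(d2) = 0.39876210
C = 21.5600 * 0.98757780 * 0.54424851 - 21.8800 * 0.99950012 * 0.39876210 = 2.8677


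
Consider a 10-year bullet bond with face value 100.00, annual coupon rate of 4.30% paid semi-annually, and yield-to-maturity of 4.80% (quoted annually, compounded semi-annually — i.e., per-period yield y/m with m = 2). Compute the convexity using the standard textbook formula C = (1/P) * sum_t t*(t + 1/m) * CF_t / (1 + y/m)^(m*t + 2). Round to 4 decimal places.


Answer: Convexity = 76.3680

Derivation:
Coupon per period c = face * coupon_rate / m = 2.150000
Periods per year m = 2; per-period yield y/m = 0.024000
Number of cashflows N = 20
Cashflows (t years, CF_t, discount factor 1/(1+y/m)^(m*t), PV):
  t = 0.5000: CF_t = 2.150000, DF = 0.976562, PV = 2.099609
  t = 1.0000: CF_t = 2.150000, DF = 0.953674, PV = 2.050400
  t = 1.5000: CF_t = 2.150000, DF = 0.931323, PV = 2.002344
  t = 2.0000: CF_t = 2.150000, DF = 0.909495, PV = 1.955414
  t = 2.5000: CF_t = 2.150000, DF = 0.888178, PV = 1.909584
  t = 3.0000: CF_t = 2.150000, DF = 0.867362, PV = 1.864828
  t = 3.5000: CF_t = 2.150000, DF = 0.847033, PV = 1.821121
  t = 4.0000: CF_t = 2.150000, DF = 0.827181, PV = 1.778438
  t = 4.5000: CF_t = 2.150000, DF = 0.807794, PV = 1.736756
  t = 5.0000: CF_t = 2.150000, DF = 0.788861, PV = 1.696051
  t = 5.5000: CF_t = 2.150000, DF = 0.770372, PV = 1.656300
  t = 6.0000: CF_t = 2.150000, DF = 0.752316, PV = 1.617480
  t = 6.5000: CF_t = 2.150000, DF = 0.734684, PV = 1.579571
  t = 7.0000: CF_t = 2.150000, DF = 0.717465, PV = 1.542549
  t = 7.5000: CF_t = 2.150000, DF = 0.700649, PV = 1.506396
  t = 8.0000: CF_t = 2.150000, DF = 0.684228, PV = 1.471090
  t = 8.5000: CF_t = 2.150000, DF = 0.668191, PV = 1.436611
  t = 9.0000: CF_t = 2.150000, DF = 0.652530, PV = 1.402940
  t = 9.5000: CF_t = 2.150000, DF = 0.637237, PV = 1.370059
  t = 10.0000: CF_t = 102.150000, DF = 0.622302, PV = 63.568101
Price P = sum_t PV_t = 96.065641
Convexity numerator sum_t t*(t + 1/m) * CF_t / (1+y/m)^(m*t + 2):
  t = 0.5000: term = 1.001172
  t = 1.0000: term = 2.933120
  t = 1.5000: term = 5.728751
  t = 2.0000: term = 9.324139
  t = 2.5000: term = 13.658406
  t = 3.0000: term = 18.673602
  t = 3.5000: term = 24.314586
  t = 4.0000: term = 30.528917
  t = 4.5000: term = 37.266744
  t = 5.0000: term = 44.480706
  t = 5.5000: term = 52.125828
  t = 6.0000: term = 60.159425
  t = 6.5000: term = 68.541011
  t = 7.0000: term = 77.232209
  t = 7.5000: term = 86.196662
  t = 8.0000: term = 95.399951
  t = 8.5000: term = 104.809517
  t = 9.0000: term = 114.394578
  t = 9.5000: term = 124.126062
  t = 10.0000: term = 6365.442859
Convexity = (1/P) * sum = 7336.338246 / 96.065641 = 76.367973


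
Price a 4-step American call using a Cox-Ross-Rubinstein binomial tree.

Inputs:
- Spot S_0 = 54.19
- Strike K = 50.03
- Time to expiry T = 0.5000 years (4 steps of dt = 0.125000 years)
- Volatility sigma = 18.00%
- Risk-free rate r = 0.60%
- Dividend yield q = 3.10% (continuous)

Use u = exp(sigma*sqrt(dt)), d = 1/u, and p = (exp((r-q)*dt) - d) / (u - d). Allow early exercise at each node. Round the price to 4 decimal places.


dt = T/N = 0.125000
u = exp(sigma*sqrt(dt)) = 1.065708; d = 1/u = 0.938343
p = (exp((r-q)*dt) - d) / (u - d) = 0.459598
Discount per step: exp(-r*dt) = 0.999250
Stock lattice S(k, i) with i counting down-moves:
  k=0: S(0,0) = 54.1900
  k=1: S(1,0) = 57.7507; S(1,1) = 50.8488
  k=2: S(2,0) = 61.5454; S(2,1) = 54.1900; S(2,2) = 47.7136
  k=3: S(3,0) = 65.5895; S(3,1) = 57.7507; S(3,2) = 50.8488; S(3,3) = 44.7718
  k=4: S(4,0) = 69.8992; S(4,1) = 61.5454; S(4,2) = 54.1900; S(4,3) = 47.7136; S(4,4) = 42.0113
Terminal payoffs V(N, i) = max(S_T - K, 0):
  V(4,0) = 19.869244; V(4,1) = 11.515431; V(4,2) = 4.160000; V(4,3) = 0.000000; V(4,4) = 0.000000
Backward induction: V(k, i) = exp(-r*dt) * [p * V(k+1, i) + (1-p) * V(k+1, i+1)]; then take max(V_cont, immediate exercise) for American.
  V(3,0) = exp(-r*dt) * [p*19.869244 + (1-p)*11.515431] = 15.343315; exercise = 15.559474; V(3,0) = max -> 15.559474
  V(3,1) = exp(-r*dt) * [p*11.515431 + (1-p)*4.160000] = 7.534888; exercise = 7.720731; V(3,1) = max -> 7.720731
  V(3,2) = exp(-r*dt) * [p*4.160000 + (1-p)*0.000000] = 1.910494; exercise = 0.818813; V(3,2) = max -> 1.910494
  V(3,3) = exp(-r*dt) * [p*0.000000 + (1-p)*0.000000] = 0.000000; exercise = 0.000000; V(3,3) = max -> 0.000000
  V(2,0) = exp(-r*dt) * [p*15.559474 + (1-p)*7.720731] = 11.314912; exercise = 11.515431; V(2,0) = max -> 11.515431
  V(2,1) = exp(-r*dt) * [p*7.720731 + (1-p)*1.910494] = 4.577433; exercise = 4.160000; V(2,1) = max -> 4.577433
  V(2,2) = exp(-r*dt) * [p*1.910494 + (1-p)*0.000000] = 0.877401; exercise = 0.000000; V(2,2) = max -> 0.877401
  V(1,0) = exp(-r*dt) * [p*11.515431 + (1-p)*4.577433] = 7.760300; exercise = 7.720731; V(1,0) = max -> 7.760300
  V(1,1) = exp(-r*dt) * [p*4.577433 + (1-p)*0.877401] = 2.575996; exercise = 0.818813; V(1,1) = max -> 2.575996
  V(0,0) = exp(-r*dt) * [p*7.760300 + (1-p)*2.575996] = 4.954974; exercise = 4.160000; V(0,0) = max -> 4.954974

Answer: Price = V(0,0) = 4.9550


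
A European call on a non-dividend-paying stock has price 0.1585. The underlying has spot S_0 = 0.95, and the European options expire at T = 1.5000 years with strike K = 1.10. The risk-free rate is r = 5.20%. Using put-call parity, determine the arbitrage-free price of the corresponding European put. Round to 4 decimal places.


Put-call parity: C - P = S_0 * exp(-qT) - K * exp(-rT).
S_0 * exp(-qT) = 0.9500 * 1.00000000 = 0.95000000
K * exp(-rT) = 1.1000 * 0.92496443 = 1.01746087
P = C - S*exp(-qT) + K*exp(-rT)
P = 0.1585 - 0.95000000 + 1.01746087 = 0.2260

Answer: Put price = 0.2260


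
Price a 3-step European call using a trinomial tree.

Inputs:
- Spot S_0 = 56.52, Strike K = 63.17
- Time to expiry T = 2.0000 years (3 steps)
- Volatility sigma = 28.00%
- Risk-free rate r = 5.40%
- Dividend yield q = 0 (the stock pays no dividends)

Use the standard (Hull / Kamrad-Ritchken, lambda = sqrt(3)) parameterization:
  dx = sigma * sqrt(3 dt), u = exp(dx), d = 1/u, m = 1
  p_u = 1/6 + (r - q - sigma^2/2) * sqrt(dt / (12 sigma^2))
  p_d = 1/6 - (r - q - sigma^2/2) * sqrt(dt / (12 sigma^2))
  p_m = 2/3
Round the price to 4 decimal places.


dt = T/N = 0.666667; dx = sigma*sqrt(3*dt) = 0.395980
u = exp(dx) = 1.485839; d = 1/u = 0.673020
p_u = 0.179125, p_m = 0.666667, p_d = 0.154208
Discount per step: exp(-r*dt) = 0.964640
Stock lattice S(k, j) with j the centered position index:
  k=0: S(0,+0) = 56.5200
  k=1: S(1,-1) = 38.0391; S(1,+0) = 56.5200; S(1,+1) = 83.9796
  k=2: S(2,-2) = 25.6011; S(2,-1) = 38.0391; S(2,+0) = 56.5200; S(2,+1) = 83.9796; S(2,+2) = 124.7802
  k=3: S(3,-3) = 17.2301; S(3,-2) = 25.6011; S(3,-1) = 38.0391; S(3,+0) = 56.5200; S(3,+1) = 83.9796; S(3,+2) = 124.7802; S(3,+3) = 185.4034
Terminal payoffs V(N, j) = max(S_T - K, 0):
  V(3,-3) = 0.000000; V(3,-2) = 0.000000; V(3,-1) = 0.000000; V(3,+0) = 0.000000; V(3,+1) = 20.809637; V(3,+2) = 61.610245; V(3,+3) = 122.233392
Backward induction: V(k, j) = exp(-r*dt) * [p_u * V(k+1, j+1) + p_m * V(k+1, j) + p_d * V(k+1, j-1)]
  V(2,-2) = exp(-r*dt) * [p_u*0.000000 + p_m*0.000000 + p_d*0.000000] = 0.000000
  V(2,-1) = exp(-r*dt) * [p_u*0.000000 + p_m*0.000000 + p_d*0.000000] = 0.000000
  V(2,+0) = exp(-r*dt) * [p_u*20.809637 + p_m*0.000000 + p_d*0.000000] = 3.595726
  V(2,+1) = exp(-r*dt) * [p_u*61.610245 + p_m*20.809637 + p_d*0.000000] = 24.028264
  V(2,+2) = exp(-r*dt) * [p_u*122.233392 + p_m*61.610245 + p_d*20.809637] = 63.837574
  V(1,-1) = exp(-r*dt) * [p_u*3.595726 + p_m*0.000000 + p_d*0.000000] = 0.621311
  V(1,+0) = exp(-r*dt) * [p_u*24.028264 + p_m*3.595726 + p_d*0.000000] = 6.464266
  V(1,+1) = exp(-r*dt) * [p_u*63.837574 + p_m*24.028264 + p_d*3.595726] = 27.017888
  V(0,+0) = exp(-r*dt) * [p_u*27.017888 + p_m*6.464266 + p_d*0.621311] = 8.918009

Answer: Price = V(0,0) = 8.9180


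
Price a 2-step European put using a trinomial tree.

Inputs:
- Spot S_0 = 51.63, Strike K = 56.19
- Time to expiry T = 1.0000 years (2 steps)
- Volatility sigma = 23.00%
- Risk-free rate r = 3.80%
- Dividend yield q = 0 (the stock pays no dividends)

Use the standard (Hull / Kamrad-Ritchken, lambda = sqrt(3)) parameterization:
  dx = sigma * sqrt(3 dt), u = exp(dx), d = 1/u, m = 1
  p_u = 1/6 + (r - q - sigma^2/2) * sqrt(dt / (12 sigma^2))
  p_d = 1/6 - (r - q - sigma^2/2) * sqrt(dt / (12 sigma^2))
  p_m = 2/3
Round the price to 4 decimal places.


Answer: Price = V(0,0) = 6.2856

Derivation:
dt = T/N = 0.500000; dx = sigma*sqrt(3*dt) = 0.281691
u = exp(dx) = 1.325370; d = 1/u = 0.754507
p_u = 0.176917, p_m = 0.666667, p_d = 0.156416
Discount per step: exp(-r*dt) = 0.981179
Stock lattice S(k, j) with j the centered position index:
  k=0: S(0,+0) = 51.6300
  k=1: S(1,-1) = 38.9552; S(1,+0) = 51.6300; S(1,+1) = 68.4288
  k=2: S(2,-2) = 29.3919; S(2,-1) = 38.9552; S(2,+0) = 51.6300; S(2,+1) = 68.4288; S(2,+2) = 90.6935
Terminal payoffs V(N, j) = max(K - S_T, 0):
  V(2,-2) = 26.798067; V(2,-1) = 17.234827; V(2,+0) = 4.560000; V(2,+1) = 0.000000; V(2,+2) = 0.000000
Backward induction: V(k, j) = exp(-r*dt) * [p_u * V(k+1, j+1) + p_m * V(k+1, j) + p_d * V(k+1, j-1)]
  V(1,-1) = exp(-r*dt) * [p_u*4.560000 + p_m*17.234827 + p_d*26.798067] = 16.177956
  V(1,+0) = exp(-r*dt) * [p_u*0.000000 + p_m*4.560000 + p_d*17.234827] = 5.627853
  V(1,+1) = exp(-r*dt) * [p_u*0.000000 + p_m*0.000000 + p_d*4.560000] = 0.699833
  V(0,+0) = exp(-r*dt) * [p_u*0.699833 + p_m*5.627853 + p_d*16.177956] = 6.285638


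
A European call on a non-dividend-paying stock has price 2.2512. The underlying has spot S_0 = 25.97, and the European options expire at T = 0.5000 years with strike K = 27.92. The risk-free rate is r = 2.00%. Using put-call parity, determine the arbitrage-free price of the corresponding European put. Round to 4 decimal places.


Put-call parity: C - P = S_0 * exp(-qT) - K * exp(-rT).
S_0 * exp(-qT) = 25.9700 * 1.00000000 = 25.97000000
K * exp(-rT) = 27.9200 * 0.99004983 = 27.64219136
P = C - S*exp(-qT) + K*exp(-rT)
P = 2.2512 - 25.97000000 + 27.64219136 = 3.9234

Answer: Put price = 3.9234


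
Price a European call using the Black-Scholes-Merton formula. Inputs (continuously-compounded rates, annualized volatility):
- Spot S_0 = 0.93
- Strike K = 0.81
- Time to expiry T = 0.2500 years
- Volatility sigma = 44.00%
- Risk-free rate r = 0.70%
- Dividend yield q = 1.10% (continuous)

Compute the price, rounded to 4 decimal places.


Answer: Price = 0.1497

Derivation:
d1 = (ln(S/K) + (r - q + 0.5*sigma^2) * T) / (sigma * sqrt(T)) = 0.73341063
d2 = d1 - sigma * sqrt(T) = 0.51341063
exp(-rT) = 0.99825153; exp(-qT) = 0.99725378
C = S_0 * exp(-qT) * N(d1) - K * exp(-rT) * N(d2)
N(d1) = 0.76834599; N(d2) = 0.69616794
C = 0.9300 * 0.99725378 * 0.76834599 - 0.8100 * 0.99825153 * 0.69616794 = 0.1497


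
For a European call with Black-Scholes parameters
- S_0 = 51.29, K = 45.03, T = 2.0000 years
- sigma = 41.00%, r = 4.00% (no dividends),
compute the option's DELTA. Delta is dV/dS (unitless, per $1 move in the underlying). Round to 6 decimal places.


d1 = 0.6523782117; d2 = 0.0725506512
phi(d1) = 0.3224725706; exp(-qT) = 1.0000000000; exp(-rT) = 0.9231163464
N(d1) = 0.7429213918
Delta = exp(-qT) * N(d1) = 1.0000000000 * 0.7429213918 = 0.742921

Answer: Delta = 0.742921


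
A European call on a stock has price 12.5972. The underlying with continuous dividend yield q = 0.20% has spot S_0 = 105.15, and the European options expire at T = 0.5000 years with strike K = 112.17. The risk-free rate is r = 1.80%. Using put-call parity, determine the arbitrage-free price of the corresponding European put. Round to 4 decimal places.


Put-call parity: C - P = S_0 * exp(-qT) - K * exp(-rT).
S_0 * exp(-qT) = 105.1500 * 0.99900050 = 105.04490256
K * exp(-rT) = 112.1700 * 0.99104038 = 111.16499929
P = C - S*exp(-qT) + K*exp(-rT)
P = 12.5972 - 105.04490256 + 111.16499929 = 18.7173

Answer: Put price = 18.7173


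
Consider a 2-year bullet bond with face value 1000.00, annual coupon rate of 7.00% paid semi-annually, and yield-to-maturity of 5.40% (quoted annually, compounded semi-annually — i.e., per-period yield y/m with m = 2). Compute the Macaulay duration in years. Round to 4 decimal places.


Coupon per period c = face * coupon_rate / m = 35.000000
Periods per year m = 2; per-period yield y/m = 0.027000
Number of cashflows N = 4
Cashflows (t years, CF_t, discount factor 1/(1+y/m)^(m*t), PV):
  t = 0.5000: CF_t = 35.000000, DF = 0.973710, PV = 34.079844
  t = 1.0000: CF_t = 35.000000, DF = 0.948111, PV = 33.183879
  t = 1.5000: CF_t = 35.000000, DF = 0.923185, PV = 32.311470
  t = 2.0000: CF_t = 1035.000000, DF = 0.898914, PV = 930.376164
Price P = sum_t PV_t = 1029.951358
Macaulay numerator sum_t t * PV_t:
  t * PV_t at t = 0.5000: 17.039922
  t * PV_t at t = 1.0000: 33.183879
  t * PV_t at t = 1.5000: 48.467205
  t * PV_t at t = 2.0000: 1860.752328
Macaulay duration D = (sum_t t * PV_t) / P = 1959.443334 / 1029.951358 = 1.902462

Answer: Macaulay duration = 1.9025 years


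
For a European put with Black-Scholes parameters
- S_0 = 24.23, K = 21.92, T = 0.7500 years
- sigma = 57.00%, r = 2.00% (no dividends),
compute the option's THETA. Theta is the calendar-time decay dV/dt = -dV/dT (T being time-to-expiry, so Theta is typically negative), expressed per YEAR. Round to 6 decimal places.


Answer: Theta = -2.616470

Derivation:
d1 = 0.4801722373; d2 = -0.0134622429
phi(d1) = 0.3555031312; exp(-qT) = 1.0000000000; exp(-rT) = 0.9851119396
Theta = -S*exp(-qT)*phi(d1)*sigma/(2*sqrt(T)) + r*K*exp(-rT)*N(-d2) - q*S*exp(-qT)*N(-d1)
N(-d1) = 0.3155524631; N(-d2) = 0.5053704956; sqrt(T) = 0.8660254038
Term 1 = -24.2300 * 1.0000000000 * 0.3555031312 * 0.5700 / (2 * 0.8660254038) = -2.8347259063
Term 2 = 0.0200 * 21.9200 * 0.9851119396 * 0.5053704956 = 0.2182559096
Term 3 = 0 (no dividend yield, q = 0)
Theta = -2.8347259063 + (0.2182559096) + (0.0000000000) = -2.616470


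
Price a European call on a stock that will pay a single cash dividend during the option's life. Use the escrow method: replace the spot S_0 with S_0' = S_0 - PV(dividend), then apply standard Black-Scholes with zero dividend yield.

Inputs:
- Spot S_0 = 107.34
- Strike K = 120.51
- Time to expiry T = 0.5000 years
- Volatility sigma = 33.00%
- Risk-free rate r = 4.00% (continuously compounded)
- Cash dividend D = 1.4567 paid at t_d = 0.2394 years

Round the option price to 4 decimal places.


PV(D) = D * exp(-r * t_d) = 1.4567 * 0.99046970 = 1.44281722
S_0' = S_0 - PV(D) = 107.3400 - 1.44281722 = 105.89718278
d1 = (ln(S_0'/K) + (r + sigma^2/2)*T) / (sigma*sqrt(T)) = -0.35157815
d2 = d1 - sigma*sqrt(T) = -0.58492339
exp(-rT) = 0.98019867
N(d1) = 0.36257733; N(d2) = 0.27929962
C = S_0' * N(d1) - K * exp(-rT) * N(d2) = 105.89718278 * 0.36257733 - 120.5100 * 0.98019867 * 0.27929962 = 5.4040

Answer: Price = 5.4040


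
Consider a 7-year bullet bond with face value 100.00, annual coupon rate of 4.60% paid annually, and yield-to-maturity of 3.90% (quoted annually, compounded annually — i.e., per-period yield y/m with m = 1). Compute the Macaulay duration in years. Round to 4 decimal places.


Coupon per period c = face * coupon_rate / m = 4.600000
Periods per year m = 1; per-period yield y/m = 0.039000
Number of cashflows N = 7
Cashflows (t years, CF_t, discount factor 1/(1+y/m)^(m*t), PV):
  t = 1.0000: CF_t = 4.600000, DF = 0.962464, PV = 4.427334
  t = 2.0000: CF_t = 4.600000, DF = 0.926337, PV = 4.261149
  t = 3.0000: CF_t = 4.600000, DF = 0.891566, PV = 4.101202
  t = 4.0000: CF_t = 4.600000, DF = 0.858100, PV = 3.947259
  t = 5.0000: CF_t = 4.600000, DF = 0.825890, PV = 3.799094
  t = 6.0000: CF_t = 4.600000, DF = 0.794889, PV = 3.656491
  t = 7.0000: CF_t = 104.600000, DF = 0.765052, PV = 80.024478
Price P = sum_t PV_t = 104.217009
Macaulay numerator sum_t t * PV_t:
  t * PV_t at t = 1.0000: 4.427334
  t * PV_t at t = 2.0000: 8.522298
  t * PV_t at t = 3.0000: 12.303607
  t * PV_t at t = 4.0000: 15.789037
  t * PV_t at t = 5.0000: 18.995472
  t * PV_t at t = 6.0000: 21.938948
  t * PV_t at t = 7.0000: 560.171348
Macaulay duration D = (sum_t t * PV_t) / P = 642.148044 / 104.217009 = 6.161643

Answer: Macaulay duration = 6.1616 years


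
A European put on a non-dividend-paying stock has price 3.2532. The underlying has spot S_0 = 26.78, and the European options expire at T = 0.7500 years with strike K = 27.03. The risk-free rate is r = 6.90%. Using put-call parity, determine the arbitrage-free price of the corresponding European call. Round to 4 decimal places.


Answer: Call price = 4.3664

Derivation:
Put-call parity: C - P = S_0 * exp(-qT) - K * exp(-rT).
S_0 * exp(-qT) = 26.7800 * 1.00000000 = 26.78000000
K * exp(-rT) = 27.0300 * 0.94956623 = 25.66677516
C = P + S*exp(-qT) - K*exp(-rT)
C = 3.2532 + 26.78000000 - 25.66677516 = 4.3664


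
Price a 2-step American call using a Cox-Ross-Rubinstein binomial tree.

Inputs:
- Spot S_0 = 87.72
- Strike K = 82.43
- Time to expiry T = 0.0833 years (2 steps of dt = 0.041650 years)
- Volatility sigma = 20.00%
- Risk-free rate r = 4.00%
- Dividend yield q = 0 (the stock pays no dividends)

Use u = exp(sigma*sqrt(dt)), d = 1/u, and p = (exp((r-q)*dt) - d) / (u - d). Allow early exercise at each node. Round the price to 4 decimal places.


dt = T/N = 0.041650
u = exp(sigma*sqrt(dt)) = 1.041661; d = 1/u = 0.960005
p = (exp((r-q)*dt) - d) / (u - d) = 0.510217
Discount per step: exp(-r*dt) = 0.998335
Stock lattice S(k, i) with i counting down-moves:
  k=0: S(0,0) = 87.7200
  k=1: S(1,0) = 91.3745; S(1,1) = 84.2116
  k=2: S(2,0) = 95.1813; S(2,1) = 87.7200; S(2,2) = 80.8436
Terminal payoffs V(N, i) = max(S_T - K, 0):
  V(2,0) = 12.751277; V(2,1) = 5.290000; V(2,2) = 0.000000
Backward induction: V(k, i) = exp(-r*dt) * [p * V(k+1, i) + (1-p) * V(k+1, i+1)]; then take max(V_cont, immediate exercise) for American.
  V(1,0) = exp(-r*dt) * [p*12.751277 + (1-p)*5.290000] = 9.081727; exercise = 8.944513; V(1,0) = max -> 9.081727
  V(1,1) = exp(-r*dt) * [p*5.290000 + (1-p)*0.000000] = 2.694555; exercise = 1.781649; V(1,1) = max -> 2.694555
  V(0,0) = exp(-r*dt) * [p*9.081727 + (1-p)*2.694555] = 5.943488; exercise = 5.290000; V(0,0) = max -> 5.943488

Answer: Price = V(0,0) = 5.9435


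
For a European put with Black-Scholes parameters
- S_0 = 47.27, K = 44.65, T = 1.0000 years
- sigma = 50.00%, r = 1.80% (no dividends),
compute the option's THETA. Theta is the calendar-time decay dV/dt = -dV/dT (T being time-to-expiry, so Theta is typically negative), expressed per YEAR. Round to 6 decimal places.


d1 = 0.4000430750; d2 = -0.0999569250
phi(d1) = 0.3682637947; exp(-qT) = 1.0000000000; exp(-rT) = 0.9821610324
Theta = -S*exp(-qT)*phi(d1)*sigma/(2*sqrt(T)) + r*K*exp(-rT)*N(-d2) - q*S*exp(-qT)*N(-d1)
N(-d1) = 0.3445623953; N(-d2) = 0.5398107385; sqrt(T) = 1.0000000000
Term 1 = -47.2700 * 1.0000000000 * 0.3682637947 * 0.5000 / (2 * 1.0000000000) = -4.3519573939
Term 2 = 0.0180 * 44.6500 * 0.9821610324 * 0.5398107385 = 0.4261065277
Term 3 = 0 (no dividend yield, q = 0)
Theta = -4.3519573939 + (0.4261065277) + (0.0000000000) = -3.925851

Answer: Theta = -3.925851


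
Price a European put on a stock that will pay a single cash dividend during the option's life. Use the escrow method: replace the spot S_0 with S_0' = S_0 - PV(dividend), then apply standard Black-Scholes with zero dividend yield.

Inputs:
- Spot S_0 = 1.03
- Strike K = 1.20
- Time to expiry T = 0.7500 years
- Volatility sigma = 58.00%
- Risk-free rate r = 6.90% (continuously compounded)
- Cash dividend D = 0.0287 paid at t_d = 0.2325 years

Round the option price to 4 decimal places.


Answer: Price = 0.2880

Derivation:
PV(D) = D * exp(-r * t_d) = 0.0287 * 0.98408550 = 0.02824325
S_0' = S_0 - PV(D) = 1.0300 - 0.02824325 = 1.00175675
d1 = (ln(S_0'/K) + (r + sigma^2/2)*T) / (sigma*sqrt(T)) = -0.00530834
d2 = d1 - sigma*sqrt(T) = -0.50760308
exp(-rT) = 0.94956623
N(-d1) = 0.50211771; N(-d2) = 0.69413413
P = K * exp(-rT) * N(-d2) - S_0' * N(-d1) = 1.2000 * 0.94956623 * 0.69413413 - 1.00175675 * 0.50211771 = 0.2880


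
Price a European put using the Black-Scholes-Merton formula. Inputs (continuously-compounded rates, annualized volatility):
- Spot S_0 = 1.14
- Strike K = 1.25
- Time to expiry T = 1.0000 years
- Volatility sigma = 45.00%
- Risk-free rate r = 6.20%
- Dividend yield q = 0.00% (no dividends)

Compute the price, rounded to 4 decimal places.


Answer: Price = 0.2239

Derivation:
d1 = (ln(S/K) + (r - q + 0.5*sigma^2) * T) / (sigma * sqrt(T)) = 0.15807714
d2 = d1 - sigma * sqrt(T) = -0.29192286
exp(-rT) = 0.93988289; exp(-qT) = 1.00000000
P = K * exp(-rT) * N(-d2) - S_0 * exp(-qT) * N(-d1)
N(-d1) = 0.43719801; N(-d2) = 0.61482720
P = 1.2500 * 0.93988289 * 0.61482720 - 1.1400 * 1.00000000 * 0.43719801 = 0.2239


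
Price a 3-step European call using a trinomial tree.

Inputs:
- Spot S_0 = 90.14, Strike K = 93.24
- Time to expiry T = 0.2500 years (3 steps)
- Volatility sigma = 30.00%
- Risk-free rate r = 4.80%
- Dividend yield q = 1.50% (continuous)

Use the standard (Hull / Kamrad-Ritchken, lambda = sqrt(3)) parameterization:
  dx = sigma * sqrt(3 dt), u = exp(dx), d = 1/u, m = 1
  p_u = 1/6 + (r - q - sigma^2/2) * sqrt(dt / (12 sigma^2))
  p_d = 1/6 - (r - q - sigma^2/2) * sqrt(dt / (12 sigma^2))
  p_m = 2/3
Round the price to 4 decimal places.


dt = T/N = 0.083333; dx = sigma*sqrt(3*dt) = 0.150000
u = exp(dx) = 1.161834; d = 1/u = 0.860708
p_u = 0.163333, p_m = 0.666667, p_d = 0.170000
Discount per step: exp(-r*dt) = 0.996008
Stock lattice S(k, j) with j the centered position index:
  k=0: S(0,+0) = 90.1400
  k=1: S(1,-1) = 77.5842; S(1,+0) = 90.1400; S(1,+1) = 104.7277
  k=2: S(2,-2) = 66.7774; S(2,-1) = 77.5842; S(2,+0) = 90.1400; S(2,+1) = 104.7277; S(2,+2) = 121.6763
  k=3: S(3,-3) = 57.4758; S(3,-2) = 66.7774; S(3,-1) = 77.5842; S(3,+0) = 90.1400; S(3,+1) = 104.7277; S(3,+2) = 121.6763; S(3,+3) = 141.3677
Terminal payoffs V(N, j) = max(S_T - K, 0):
  V(3,-3) = 0.000000; V(3,-2) = 0.000000; V(3,-1) = 0.000000; V(3,+0) = 0.000000; V(3,+1) = 11.487739; V(3,+2) = 28.436273; V(3,+3) = 48.127660
Backward induction: V(k, j) = exp(-r*dt) * [p_u * V(k+1, j+1) + p_m * V(k+1, j) + p_d * V(k+1, j-1)]
  V(2,-2) = exp(-r*dt) * [p_u*0.000000 + p_m*0.000000 + p_d*0.000000] = 0.000000
  V(2,-1) = exp(-r*dt) * [p_u*0.000000 + p_m*0.000000 + p_d*0.000000] = 0.000000
  V(2,+0) = exp(-r*dt) * [p_u*11.487739 + p_m*0.000000 + p_d*0.000000] = 1.868840
  V(2,+1) = exp(-r*dt) * [p_u*28.436273 + p_m*11.487739 + p_d*0.000000] = 12.253970
  V(2,+2) = exp(-r*dt) * [p_u*48.127660 + p_m*28.436273 + p_d*11.487739] = 28.656427
  V(1,-1) = exp(-r*dt) * [p_u*1.868840 + p_m*0.000000 + p_d*0.000000] = 0.304025
  V(1,+0) = exp(-r*dt) * [p_u*12.253970 + p_m*1.868840 + p_d*0.000000] = 3.234412
  V(1,+1) = exp(-r*dt) * [p_u*28.656427 + p_m*12.253970 + p_d*1.868840] = 13.115001
  V(0,+0) = exp(-r*dt) * [p_u*13.115001 + p_m*3.234412 + p_d*0.304025] = 4.332710

Answer: Price = V(0,0) = 4.3327


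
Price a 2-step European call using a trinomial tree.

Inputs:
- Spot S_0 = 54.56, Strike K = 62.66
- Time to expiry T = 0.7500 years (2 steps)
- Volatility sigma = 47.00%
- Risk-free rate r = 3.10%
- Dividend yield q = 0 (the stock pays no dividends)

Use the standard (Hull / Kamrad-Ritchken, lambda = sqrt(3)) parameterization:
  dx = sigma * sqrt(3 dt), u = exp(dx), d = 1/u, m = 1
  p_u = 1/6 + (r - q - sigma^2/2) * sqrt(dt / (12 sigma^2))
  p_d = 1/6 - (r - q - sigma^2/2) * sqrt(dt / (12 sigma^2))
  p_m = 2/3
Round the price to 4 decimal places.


Answer: Price = V(0,0) = 6.3972

Derivation:
dt = T/N = 0.375000; dx = sigma*sqrt(3*dt) = 0.498510
u = exp(dx) = 1.646267; d = 1/u = 0.607435
p_u = 0.136784, p_m = 0.666667, p_d = 0.196549
Discount per step: exp(-r*dt) = 0.988442
Stock lattice S(k, j) with j the centered position index:
  k=0: S(0,+0) = 54.5600
  k=1: S(1,-1) = 33.1416; S(1,+0) = 54.5600; S(1,+1) = 89.8203
  k=2: S(2,-2) = 20.1314; S(2,-1) = 33.1416; S(2,+0) = 54.5600; S(2,+1) = 89.8203; S(2,+2) = 147.8682
Terminal payoffs V(N, j) = max(S_T - K, 0):
  V(2,-2) = 0.000000; V(2,-1) = 0.000000; V(2,+0) = 0.000000; V(2,+1) = 27.160326; V(2,+2) = 85.208235
Backward induction: V(k, j) = exp(-r*dt) * [p_u * V(k+1, j+1) + p_m * V(k+1, j) + p_d * V(k+1, j-1)]
  V(1,-1) = exp(-r*dt) * [p_u*0.000000 + p_m*0.000000 + p_d*0.000000] = 0.000000
  V(1,+0) = exp(-r*dt) * [p_u*27.160326 + p_m*0.000000 + p_d*0.000000] = 3.672157
  V(1,+1) = exp(-r*dt) * [p_u*85.208235 + p_m*27.160326 + p_d*0.000000] = 29.418017
  V(0,+0) = exp(-r*dt) * [p_u*29.418017 + p_m*3.672157 + p_d*0.000000] = 6.397214
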